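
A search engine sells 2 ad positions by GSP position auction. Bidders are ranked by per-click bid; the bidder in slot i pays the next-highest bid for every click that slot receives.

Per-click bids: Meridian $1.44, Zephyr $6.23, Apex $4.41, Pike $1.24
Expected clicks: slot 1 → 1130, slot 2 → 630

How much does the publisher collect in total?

Total revenue: $5890.50

Ranked by bid: $6.23 (Zephyr) > $4.41 (Apex) > $1.44 (Meridian) > …
Slot 1: Zephyr pays $4.41 × 1130 = $4983.30
Slot 2: Apex pays $1.44 × 630 = $907.20
Total = $5890.50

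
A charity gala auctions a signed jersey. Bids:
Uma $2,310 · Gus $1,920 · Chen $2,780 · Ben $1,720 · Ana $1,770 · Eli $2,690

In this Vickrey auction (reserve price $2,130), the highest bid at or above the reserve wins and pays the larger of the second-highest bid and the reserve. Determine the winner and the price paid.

Chen pays $2,690

Bids ranked: 2,780 (Chen) > 2,690 (Eli) > 2,310 (Uma) > 1,920 (Gus) > 1,770 (Ana) > 1,720 (Ben)
Highest eligible bid: Chen at $2,780.
max(second-highest $2,690, reserve $2,130) = $2,690; the reserve does not bind.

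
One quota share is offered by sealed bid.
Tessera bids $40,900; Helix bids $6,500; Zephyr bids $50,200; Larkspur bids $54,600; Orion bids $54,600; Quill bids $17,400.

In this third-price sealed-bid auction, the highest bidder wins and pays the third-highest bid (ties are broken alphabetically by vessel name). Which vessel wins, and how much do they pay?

Larkspur pays $50,200

Bids in order: 54,600 (Larkspur) > 54,600 (Orion) > 50,200 (Zephyr) > 40,900 (Tessera) > 17,400 (Quill) > 6,500 (Helix)
Larkspur and Orion tie at $54,600; tie-break gives it to Larkspur.
Larkspur wins; payment is bid #3 in the ranking = $50,200.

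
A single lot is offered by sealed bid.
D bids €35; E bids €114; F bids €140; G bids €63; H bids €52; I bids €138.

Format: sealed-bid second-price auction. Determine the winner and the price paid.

F pays €138

Bids ranked: 140 (F) > 138 (I) > 114 (E) > 63 (G) > 52 (H) > 35 (D)
Second-price: F pays I's bid of €138.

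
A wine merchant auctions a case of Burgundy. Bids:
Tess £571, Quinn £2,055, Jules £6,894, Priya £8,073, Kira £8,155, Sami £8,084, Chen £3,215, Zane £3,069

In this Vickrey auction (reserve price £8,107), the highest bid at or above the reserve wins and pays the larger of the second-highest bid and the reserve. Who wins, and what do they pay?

Vickrey auction (reserve price £8,107): the highest bid at or above the reserve wins and pays the larger of the second-highest bid and the reserve.
Sorting bids: 8,155 (Kira) > 8,084 (Sami) > 8,073 (Priya) > 6,894 (Jules) > 3,215 (Chen) > 3,069 (Zane) > …
Kira has the top bid at or above the reserve (£8,155).
Second-highest bid £8,084 is below the reserve £8,107, so the reserve binds → payment £8,107.

Kira pays £8,107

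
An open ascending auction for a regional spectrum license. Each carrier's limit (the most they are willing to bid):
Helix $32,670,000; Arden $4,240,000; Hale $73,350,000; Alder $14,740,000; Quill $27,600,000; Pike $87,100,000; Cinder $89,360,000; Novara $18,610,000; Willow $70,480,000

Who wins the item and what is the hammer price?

Cinder wins at $87,100,000

Limits ranked: 89,360,000 (Cinder) > 87,100,000 (Pike) > 73,350,000 (Hale) > 70,480,000 (Willow) > 32,670,000 (Helix) > 27,600,000 (Quill) > …
Pike is the last rival to drop out, at $87,100,000; Cinder remains and wins at that price.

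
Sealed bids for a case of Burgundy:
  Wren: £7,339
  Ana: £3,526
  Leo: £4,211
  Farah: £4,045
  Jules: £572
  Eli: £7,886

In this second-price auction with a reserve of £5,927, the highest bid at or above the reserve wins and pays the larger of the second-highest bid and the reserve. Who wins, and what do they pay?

Eli pays £7,339

Bids ranked: 7,886 (Eli) > 7,339 (Wren) > 4,211 (Leo) > 4,045 (Farah) > 3,526 (Ana) > 572 (Jules)
Highest eligible bid: Eli at £7,886.
Second-highest bid £7,339 exceeds the reserve £5,927 → payment £7,339.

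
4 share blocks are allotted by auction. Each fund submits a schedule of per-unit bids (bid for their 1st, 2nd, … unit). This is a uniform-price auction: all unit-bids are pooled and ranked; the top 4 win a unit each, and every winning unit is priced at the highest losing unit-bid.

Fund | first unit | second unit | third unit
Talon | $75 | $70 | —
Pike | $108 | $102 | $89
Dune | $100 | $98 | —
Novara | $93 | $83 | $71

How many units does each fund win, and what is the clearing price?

Dune 2, Pike 2; clearing price $93

All unit-bids, highest first — top 4: 108 (Pike-1), 102 (Pike-2), 100 (Dune-1), 98 (Dune-2)
Highest rejected unit-bid = $93.
Allocation: Dune 2, Pike 2.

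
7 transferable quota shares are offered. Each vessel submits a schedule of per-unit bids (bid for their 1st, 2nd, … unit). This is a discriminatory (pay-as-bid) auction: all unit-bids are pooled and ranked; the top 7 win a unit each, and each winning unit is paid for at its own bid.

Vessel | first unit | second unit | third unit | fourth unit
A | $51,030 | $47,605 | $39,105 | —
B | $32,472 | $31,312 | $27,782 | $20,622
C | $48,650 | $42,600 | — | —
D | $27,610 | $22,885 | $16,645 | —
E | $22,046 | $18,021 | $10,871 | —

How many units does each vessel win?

A 3, B 2, C 2

Merging the schedules and taking the best 7: 51,030 (A-1), 48,650 (C-1), 47,605 (A-2), 42,600 (C-2), 39,105 (A-3), 32,472 (B-1), 31,312 (B-2)
Next rejected bid: $27,782 (not a price — pay-as-bid).
Allocation: A 3, B 2, C 2.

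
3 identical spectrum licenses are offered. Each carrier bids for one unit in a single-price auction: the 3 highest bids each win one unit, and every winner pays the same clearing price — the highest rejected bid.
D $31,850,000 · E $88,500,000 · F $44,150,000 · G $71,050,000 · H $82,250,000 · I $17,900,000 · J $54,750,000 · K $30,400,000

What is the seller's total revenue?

Total revenue: $164,250,000

Ordering the bids: 88,500,000 (E), 82,250,000 (H), 71,050,000 (G), 54,750,000 (J), 44,150,000 (F), …
Top 3: E, H, G.
Clearing price = highest rejected bid = $54,750,000.
Total revenue = 3 × $54,750,000 = $164,250,000.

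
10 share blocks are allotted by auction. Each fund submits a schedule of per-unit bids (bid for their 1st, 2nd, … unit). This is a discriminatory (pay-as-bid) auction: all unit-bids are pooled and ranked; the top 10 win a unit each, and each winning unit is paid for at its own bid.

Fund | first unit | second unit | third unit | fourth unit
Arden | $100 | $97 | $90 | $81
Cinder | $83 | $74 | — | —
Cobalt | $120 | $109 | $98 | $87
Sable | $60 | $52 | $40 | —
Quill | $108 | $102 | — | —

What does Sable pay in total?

Sable pays $0

Merging the schedules and taking the best 10: 120 (Cobalt-1), 109 (Cobalt-2), 108 (Quill-1), 102 (Quill-2), 100 (Arden-1), 98 (Cobalt-3), 97 (Arden-2), 90 (Arden-3), 87 (Cobalt-4), 83 (Cinder-1)
Next rejected bid: $81 (not a price — pay-as-bid).
Sable wins no units.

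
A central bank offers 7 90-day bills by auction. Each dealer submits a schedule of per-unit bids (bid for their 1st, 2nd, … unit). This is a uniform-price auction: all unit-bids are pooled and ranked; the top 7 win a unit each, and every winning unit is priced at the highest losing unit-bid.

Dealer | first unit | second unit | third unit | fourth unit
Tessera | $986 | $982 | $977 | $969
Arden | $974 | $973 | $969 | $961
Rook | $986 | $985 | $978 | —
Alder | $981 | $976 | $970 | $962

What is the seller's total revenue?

Pooled unit-bids ranked (top 7): 986 (Tessera-1), 986 (Rook-1), 985 (Rook-2), 982 (Tessera-2), 981 (Alder-1), 978 (Rook-3), 977 (Tessera-3)
Highest rejected unit-bid = $976.
Allocation: Alder 1, Rook 3, Tessera 3. Every unit priced at $976.
Revenue = 7 × 976 = $6,832.

Total revenue: $6,832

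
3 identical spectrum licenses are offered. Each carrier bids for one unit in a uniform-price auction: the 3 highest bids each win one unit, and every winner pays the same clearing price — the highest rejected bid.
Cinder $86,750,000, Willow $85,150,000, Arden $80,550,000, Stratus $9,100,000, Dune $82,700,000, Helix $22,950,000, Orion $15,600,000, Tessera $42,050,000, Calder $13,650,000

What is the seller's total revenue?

Bids ranked high→low: 86,750,000 (Cinder), 85,150,000 (Willow), 82,700,000 (Dune), 80,550,000 (Arden), 42,050,000 (Tessera), …
Top 3: Cinder, Willow, Dune.
Clearing price = highest rejected bid = $80,550,000.
Total revenue = 3 × $80,550,000 = $241,650,000.

Total revenue: $241,650,000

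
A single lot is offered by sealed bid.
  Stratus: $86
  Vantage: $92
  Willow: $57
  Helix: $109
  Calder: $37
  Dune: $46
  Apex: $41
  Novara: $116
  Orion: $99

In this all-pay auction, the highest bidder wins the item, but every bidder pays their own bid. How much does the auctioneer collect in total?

All-pay auction: the highest bidder wins the item, but every bidder pays their own bid.
Bids in order: 116 (Novara) > 109 (Helix) > 99 (Orion) > 92 (Vantage) > 86 (Stratus) > 57 (Willow) > …
Every bidder forfeits their bid regardless of winning.
Revenue = 86 + 92 + 57 + 109 + 37 + 46 + 41 + 116 + 99 = $683.

Total revenue: $683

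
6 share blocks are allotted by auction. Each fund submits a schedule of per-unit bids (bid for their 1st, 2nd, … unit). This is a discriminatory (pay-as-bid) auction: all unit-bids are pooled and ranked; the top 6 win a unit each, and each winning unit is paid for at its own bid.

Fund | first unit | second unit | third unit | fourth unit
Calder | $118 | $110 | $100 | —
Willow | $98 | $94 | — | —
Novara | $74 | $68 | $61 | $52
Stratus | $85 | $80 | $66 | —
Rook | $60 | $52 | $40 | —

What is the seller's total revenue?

Total revenue: $605

Pooled unit-bids ranked (top 6): 118 (Calder-1), 110 (Calder-2), 100 (Calder-3), 98 (Willow-1), 94 (Willow-2), 85 (Stratus-1)
Next rejected bid: $80 (not a price — pay-as-bid).
Each winning unit pays its own bid.
Revenue = 118 + 110 + 100 + 98 + 94 + 85 = $605.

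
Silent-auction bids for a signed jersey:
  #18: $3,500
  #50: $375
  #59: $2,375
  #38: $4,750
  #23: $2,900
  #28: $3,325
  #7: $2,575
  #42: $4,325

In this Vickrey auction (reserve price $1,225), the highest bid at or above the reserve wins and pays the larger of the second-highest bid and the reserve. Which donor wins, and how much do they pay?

Rule: the highest bid at or above the reserve wins and pays the larger of the second-highest bid and the reserve.
Bids in order: 4,750 (#38) > 4,325 (#42) > 3,500 (#18) > 3,325 (#28) > 2,900 (#23) > 2,575 (#7) > …
Highest eligible bid: #38 at $4,750.
Second-highest bid $4,325 exceeds the reserve $1,225 → payment $4,325.

#38 pays $4,325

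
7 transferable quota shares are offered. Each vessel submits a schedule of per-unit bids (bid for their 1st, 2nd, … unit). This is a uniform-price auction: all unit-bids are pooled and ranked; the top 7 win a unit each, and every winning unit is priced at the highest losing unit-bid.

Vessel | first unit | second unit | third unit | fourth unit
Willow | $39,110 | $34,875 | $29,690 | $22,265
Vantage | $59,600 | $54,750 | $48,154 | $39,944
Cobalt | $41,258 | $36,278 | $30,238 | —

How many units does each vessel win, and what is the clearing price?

Merging the schedules and taking the best 7: 59,600 (Vantage-1), 54,750 (Vantage-2), 48,154 (Vantage-3), 41,258 (Cobalt-1), 39,944 (Vantage-4), 39,110 (Willow-1), 36,278 (Cobalt-2)
First bid not allocated: $34,875.
Allocation: Cobalt 2, Vantage 4, Willow 1.

Cobalt 2, Vantage 4, Willow 1; clearing price $34,875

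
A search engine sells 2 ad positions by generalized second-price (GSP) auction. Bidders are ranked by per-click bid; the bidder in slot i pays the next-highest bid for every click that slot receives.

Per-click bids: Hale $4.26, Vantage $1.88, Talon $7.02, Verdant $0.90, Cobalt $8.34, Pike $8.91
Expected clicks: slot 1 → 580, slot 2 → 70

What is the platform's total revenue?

Total revenue: $5328.60

Per-click bids in order: $8.91 (Pike) > $8.34 (Cobalt) > $7.02 (Talon) > …
Slot 1: Pike pays $8.34 × 580 = $4837.20
Slot 2: Cobalt pays $7.02 × 70 = $491.40
Total = $5328.60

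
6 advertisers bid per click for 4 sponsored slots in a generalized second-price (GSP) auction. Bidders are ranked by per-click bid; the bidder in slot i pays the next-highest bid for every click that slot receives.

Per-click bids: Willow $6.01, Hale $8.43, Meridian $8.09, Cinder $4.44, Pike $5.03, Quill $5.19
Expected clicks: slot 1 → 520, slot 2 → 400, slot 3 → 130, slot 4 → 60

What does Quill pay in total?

Quill pays $301.80

Per-click bids in order: $8.43 (Hale) > $8.09 (Meridian) > $6.01 (Willow) > $5.19 (Quill) > $5.03 (Pike) > …
Quill holds slot 4 → pays next bid $5.03 × 60 clicks = $301.80.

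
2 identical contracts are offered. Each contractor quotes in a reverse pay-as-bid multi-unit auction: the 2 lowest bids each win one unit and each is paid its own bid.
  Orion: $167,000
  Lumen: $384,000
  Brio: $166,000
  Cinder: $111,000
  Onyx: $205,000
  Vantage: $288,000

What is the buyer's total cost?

Total cost: $277,000

Sorting: 111,000 (Cinder), 166,000 (Brio), 167,000 (Orion), 205,000 (Onyx), …
The 2 lowest are Cinder, Brio.
Total cost = 111,000 + 166,000 = $277,000.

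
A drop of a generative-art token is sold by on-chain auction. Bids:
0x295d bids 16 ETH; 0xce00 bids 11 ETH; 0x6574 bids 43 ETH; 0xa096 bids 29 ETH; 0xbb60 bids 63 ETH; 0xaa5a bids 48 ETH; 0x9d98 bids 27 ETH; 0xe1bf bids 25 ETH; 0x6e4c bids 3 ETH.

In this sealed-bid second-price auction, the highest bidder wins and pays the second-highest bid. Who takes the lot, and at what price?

Sealed-bid second-price auction: the highest bidder wins and pays the second-highest bid.
Bids ranked: 63 (0xbb60) > 48 (0xaa5a) > 43 (0x6574) > 29 (0xa096) > 27 (0x9d98) > 25 (0xe1bf) > …
Second-price: 0xbb60 pays 0xaa5a's bid of 48 ETH.

0xbb60 pays 48 ETH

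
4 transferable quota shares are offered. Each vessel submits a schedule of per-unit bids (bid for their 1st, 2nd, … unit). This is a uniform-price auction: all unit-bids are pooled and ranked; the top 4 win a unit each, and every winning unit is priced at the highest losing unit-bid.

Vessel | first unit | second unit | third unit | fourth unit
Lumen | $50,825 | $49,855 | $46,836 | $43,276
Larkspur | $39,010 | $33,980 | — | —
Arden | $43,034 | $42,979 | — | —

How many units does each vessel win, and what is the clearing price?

Lumen 4; clearing price $43,034

Merging the schedules and taking the best 4: 50,825 (Lumen-1), 49,855 (Lumen-2), 46,836 (Lumen-3), 43,276 (Lumen-4)
First bid not allocated: $43,034.
Allocation: Lumen 4.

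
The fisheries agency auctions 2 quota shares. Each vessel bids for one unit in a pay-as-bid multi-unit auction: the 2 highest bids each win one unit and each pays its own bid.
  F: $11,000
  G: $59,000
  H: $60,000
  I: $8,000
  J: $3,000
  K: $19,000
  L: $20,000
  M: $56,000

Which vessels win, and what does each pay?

H $60,000, G $59,000

Bids ranked high→low: 60,000 (H), 59,000 (G), 56,000 (M), 20,000 (L), …
Winners (2 units): H, G.
Each winner pays its own bid: H $60,000, G $59,000.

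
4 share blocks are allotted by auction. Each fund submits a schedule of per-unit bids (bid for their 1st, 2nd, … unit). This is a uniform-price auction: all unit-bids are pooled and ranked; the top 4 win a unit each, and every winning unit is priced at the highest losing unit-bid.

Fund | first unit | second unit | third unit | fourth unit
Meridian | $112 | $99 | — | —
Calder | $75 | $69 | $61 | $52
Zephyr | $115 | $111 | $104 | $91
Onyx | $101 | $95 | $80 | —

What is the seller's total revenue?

Total revenue: $404

All unit-bids, highest first — top 4: 115 (Zephyr-1), 112 (Meridian-1), 111 (Zephyr-2), 104 (Zephyr-3)
The (k+1)-th unit-bid is $101.
Allocation: Meridian 1, Zephyr 3. Every unit priced at $101.
Revenue = 4 × 101 = $404.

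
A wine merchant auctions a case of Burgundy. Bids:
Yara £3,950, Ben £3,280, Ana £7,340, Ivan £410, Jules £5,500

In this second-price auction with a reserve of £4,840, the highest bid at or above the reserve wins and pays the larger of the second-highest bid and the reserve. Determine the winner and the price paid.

Sorting bids: 7,340 (Ana) > 5,500 (Jules) > 3,950 (Yara) > 3,280 (Ben) > 410 (Ivan)
Highest eligible bid: Ana at £7,340.
Second-highest bid £5,500 exceeds the reserve £4,840 → payment £5,500.

Ana pays £5,500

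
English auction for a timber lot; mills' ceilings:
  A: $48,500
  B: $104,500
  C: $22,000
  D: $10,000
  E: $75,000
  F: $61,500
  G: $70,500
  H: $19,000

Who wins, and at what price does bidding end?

B wins at $75,000

Sorting limits: 104,500 (B) > 75,000 (E) > 70,500 (G) > 61,500 (F) > 48,500 (A) > 22,000 (C) > …
Once the price passes $75,000, only B is left; the hammer falls at E's limit of $75,000.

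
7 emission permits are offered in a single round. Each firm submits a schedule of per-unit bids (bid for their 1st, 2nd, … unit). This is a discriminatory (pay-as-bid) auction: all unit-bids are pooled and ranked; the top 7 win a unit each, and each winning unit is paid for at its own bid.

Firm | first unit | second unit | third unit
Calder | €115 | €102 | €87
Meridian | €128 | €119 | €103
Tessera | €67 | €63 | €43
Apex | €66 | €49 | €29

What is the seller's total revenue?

Total revenue: €721

All unit-bids, highest first — top 7: 128 (Meridian-1), 119 (Meridian-2), 115 (Calder-1), 103 (Meridian-3), 102 (Calder-2), 87 (Calder-3), 67 (Tessera-1)
Next rejected bid: €66 (not a price — pay-as-bid).
Each winning unit pays its own bid.
Revenue = 128 + 119 + 115 + 103 + 102 + 87 + 67 = €721.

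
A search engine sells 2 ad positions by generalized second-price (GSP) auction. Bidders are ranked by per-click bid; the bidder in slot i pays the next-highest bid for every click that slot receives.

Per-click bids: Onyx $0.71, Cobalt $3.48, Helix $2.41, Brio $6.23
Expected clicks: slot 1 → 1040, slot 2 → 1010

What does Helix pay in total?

Helix pays $0.00

Sorting advertisers: $6.23 (Brio) > $3.48 (Cobalt) > $2.41 (Helix) > …
Helix ranks below slot 2 → no slot, pays nothing.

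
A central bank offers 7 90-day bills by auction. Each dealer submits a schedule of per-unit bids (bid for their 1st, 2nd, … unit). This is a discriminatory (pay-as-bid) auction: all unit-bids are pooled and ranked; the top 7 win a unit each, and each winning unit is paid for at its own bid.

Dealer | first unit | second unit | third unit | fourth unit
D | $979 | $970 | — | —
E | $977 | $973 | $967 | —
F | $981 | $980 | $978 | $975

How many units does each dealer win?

Merging the schedules and taking the best 7: 981 (F-1), 980 (F-2), 979 (D-1), 978 (F-3), 977 (E-1), 975 (F-4), 973 (E-2)
Next rejected bid: $970 (not a price — pay-as-bid).
Allocation: D 1, E 2, F 4.

D 1, E 2, F 4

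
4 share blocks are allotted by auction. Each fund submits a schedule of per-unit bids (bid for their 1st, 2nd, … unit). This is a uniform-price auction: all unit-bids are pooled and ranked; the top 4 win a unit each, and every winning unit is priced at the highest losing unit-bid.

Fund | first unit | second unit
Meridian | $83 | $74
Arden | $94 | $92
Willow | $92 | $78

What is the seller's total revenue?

Merging the schedules and taking the best 4: 94 (Arden-1), 92 (Arden-2), 92 (Willow-1), 83 (Meridian-1)
Highest rejected unit-bid = $78.
Allocation: Arden 2, Meridian 1, Willow 1. Every unit priced at $78.
Revenue = 4 × 78 = $312.

Total revenue: $312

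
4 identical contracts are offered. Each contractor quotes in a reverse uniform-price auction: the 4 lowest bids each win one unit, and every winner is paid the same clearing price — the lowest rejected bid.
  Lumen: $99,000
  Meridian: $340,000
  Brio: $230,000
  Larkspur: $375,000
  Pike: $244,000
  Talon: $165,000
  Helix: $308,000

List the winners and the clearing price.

Lumen, Talon, Brio, Pike; each is paid $308,000

Bids ranked low→high: 99,000 (Lumen), 165,000 (Talon), 230,000 (Brio), 244,000 (Pike), 308,000 (Helix), 340,000 (Meridian), …
The 4 lowest are Lumen, Talon, Brio, Pike.
Lowest unsuccessful bid: $308,000 → clearing price.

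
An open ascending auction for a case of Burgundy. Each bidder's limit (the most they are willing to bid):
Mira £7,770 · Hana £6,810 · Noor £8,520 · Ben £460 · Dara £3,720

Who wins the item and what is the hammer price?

Noor wins at £7,770

Limits in order: 8,520 (Noor) > 7,770 (Mira) > 6,810 (Hana) > 3,720 (Dara) > 460 (Ben)
Mira is the last rival to drop out, at £7,770; Noor remains and wins at that price.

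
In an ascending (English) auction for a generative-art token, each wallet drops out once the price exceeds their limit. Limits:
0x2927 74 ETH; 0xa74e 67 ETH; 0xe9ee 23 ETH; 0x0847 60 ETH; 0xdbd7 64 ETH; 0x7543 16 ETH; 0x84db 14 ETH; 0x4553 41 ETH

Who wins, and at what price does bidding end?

0x2927 wins at 67 ETH

Rule: the price rises until one bidder remains; the winner pays the price at which the last rival dropped out.
Limits ranked: 74 (0x2927) > 67 (0xa74e) > 64 (0xdbd7) > 60 (0x0847) > 41 (0x4553) > 23 (0xe9ee) > …
0xa74e is the last rival to drop out, at 67 ETH; 0x2927 remains and wins at that price.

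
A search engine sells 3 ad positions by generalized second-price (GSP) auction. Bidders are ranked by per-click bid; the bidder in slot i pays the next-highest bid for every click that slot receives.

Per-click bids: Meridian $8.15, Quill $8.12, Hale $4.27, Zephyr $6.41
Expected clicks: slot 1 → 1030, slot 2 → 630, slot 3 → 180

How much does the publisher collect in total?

Total revenue: $13170.50

Per-click bids in order: $8.15 (Meridian) > $8.12 (Quill) > $6.41 (Zephyr) > $4.27 (Hale)
Slot 1: Meridian pays $8.12 × 1030 = $8363.60
Slot 2: Quill pays $6.41 × 630 = $4038.30
Slot 3: Zephyr pays $4.27 × 180 = $768.60
Total = $13170.50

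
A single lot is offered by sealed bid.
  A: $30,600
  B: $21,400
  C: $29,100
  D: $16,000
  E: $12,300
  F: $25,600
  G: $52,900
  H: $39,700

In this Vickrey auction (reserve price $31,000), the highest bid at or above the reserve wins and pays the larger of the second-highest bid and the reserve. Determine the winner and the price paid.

Bids ranked: 52,900 (G) > 39,700 (H) > 30,600 (A) > 29,100 (C) > 25,600 (F) > 21,400 (B) > …
Highest eligible bid: G at $52,900.
max(second-highest $39,700, reserve $31,000) = $39,700; the reserve does not bind.

G pays $39,700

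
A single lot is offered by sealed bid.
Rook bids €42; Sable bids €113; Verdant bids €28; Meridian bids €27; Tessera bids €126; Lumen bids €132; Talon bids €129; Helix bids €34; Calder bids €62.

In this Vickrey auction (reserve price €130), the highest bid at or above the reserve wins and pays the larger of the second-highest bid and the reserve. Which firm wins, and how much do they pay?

Lumen pays €130

Bids ranked: 132 (Lumen) > 129 (Talon) > 126 (Tessera) > 113 (Sable) > 62 (Calder) > 42 (Rook) > …
Highest eligible bid: Lumen at €132.
Second-highest bid €129 is below the reserve €130, so the reserve binds → payment €130.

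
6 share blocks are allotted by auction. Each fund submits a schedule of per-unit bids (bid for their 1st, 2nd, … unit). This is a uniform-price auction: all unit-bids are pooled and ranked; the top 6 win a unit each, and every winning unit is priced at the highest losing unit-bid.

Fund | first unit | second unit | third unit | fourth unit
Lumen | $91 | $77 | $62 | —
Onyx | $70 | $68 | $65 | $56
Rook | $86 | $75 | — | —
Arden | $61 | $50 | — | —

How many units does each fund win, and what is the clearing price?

All unit-bids, highest first — top 6: 91 (Lumen-1), 86 (Rook-1), 77 (Lumen-2), 75 (Rook-2), 70 (Onyx-1), 68 (Onyx-2)
The (k+1)-th unit-bid is $65.
Allocation: Lumen 2, Onyx 2, Rook 2.

Lumen 2, Onyx 2, Rook 2; clearing price $65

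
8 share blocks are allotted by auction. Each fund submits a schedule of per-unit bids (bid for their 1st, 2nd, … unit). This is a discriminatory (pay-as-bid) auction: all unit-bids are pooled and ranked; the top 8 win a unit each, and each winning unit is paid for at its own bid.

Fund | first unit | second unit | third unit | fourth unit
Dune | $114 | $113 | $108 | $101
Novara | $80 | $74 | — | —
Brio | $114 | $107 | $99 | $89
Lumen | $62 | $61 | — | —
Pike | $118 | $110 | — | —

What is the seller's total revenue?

Pooled unit-bids ranked (top 8): 118 (Pike-1), 114 (Dune-1), 114 (Brio-1), 113 (Dune-2), 110 (Pike-2), 108 (Dune-3), 107 (Brio-2), 101 (Dune-4)
Next rejected bid: $99 (not a price — pay-as-bid).
Each winning unit pays its own bid.
Revenue = 118 + 114 + 114 + 113 + 110 + 108 + 107 + 101 = $885.

Total revenue: $885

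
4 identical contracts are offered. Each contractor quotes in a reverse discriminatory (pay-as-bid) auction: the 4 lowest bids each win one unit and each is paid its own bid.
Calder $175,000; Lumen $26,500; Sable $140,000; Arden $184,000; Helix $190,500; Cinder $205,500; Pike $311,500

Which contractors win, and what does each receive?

Lumen $26,500, Sable $140,000, Calder $175,000, Arden $184,000

Sorting: 26,500 (Lumen), 140,000 (Sable), 175,000 (Calder), 184,000 (Arden), 190,500 (Helix), 205,500 (Cinder), …
Winners (4 units): Lumen, Sable, Calder, Arden.
Each winner is paid its own bid: Lumen $26,500, Sable $140,000, Calder $175,000, Arden $184,000.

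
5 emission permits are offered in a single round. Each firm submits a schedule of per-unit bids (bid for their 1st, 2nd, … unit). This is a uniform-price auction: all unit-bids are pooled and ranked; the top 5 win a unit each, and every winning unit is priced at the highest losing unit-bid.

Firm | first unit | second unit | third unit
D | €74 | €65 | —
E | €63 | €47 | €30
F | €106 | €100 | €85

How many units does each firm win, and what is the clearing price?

Pooled unit-bids ranked (top 5): 106 (F-1), 100 (F-2), 85 (F-3), 74 (D-1), 65 (D-2)
Highest rejected unit-bid = €63.
Allocation: D 2, F 3.

D 2, F 3; clearing price €63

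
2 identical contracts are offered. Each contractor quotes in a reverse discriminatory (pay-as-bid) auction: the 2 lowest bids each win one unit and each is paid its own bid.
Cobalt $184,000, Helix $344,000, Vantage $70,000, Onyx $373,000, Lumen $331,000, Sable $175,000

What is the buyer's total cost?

Bids ranked low→high: 70,000 (Vantage), 175,000 (Sable), 184,000 (Cobalt), 331,000 (Lumen), …
Lowest 2: Vantage, Sable.
Total cost = 70,000 + 175,000 = $245,000.

Total cost: $245,000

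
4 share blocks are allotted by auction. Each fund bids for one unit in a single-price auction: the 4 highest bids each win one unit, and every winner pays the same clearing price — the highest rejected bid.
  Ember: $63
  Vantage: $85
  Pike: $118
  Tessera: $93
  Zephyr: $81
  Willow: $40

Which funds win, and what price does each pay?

Ordering the bids: 118 (Pike), 93 (Tessera), 85 (Vantage), 81 (Zephyr), 63 (Ember), 40 (Willow)
Winners (4 units): Pike, Tessera, Vantage, Zephyr.
Clearing price = highest rejected bid = $63.

Pike, Tessera, Vantage, Zephyr; each pays $63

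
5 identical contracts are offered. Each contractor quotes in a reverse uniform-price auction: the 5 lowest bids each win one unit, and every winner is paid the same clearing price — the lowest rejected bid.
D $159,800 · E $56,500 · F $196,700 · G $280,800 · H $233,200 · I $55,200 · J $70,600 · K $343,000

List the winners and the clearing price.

Ordering the bids: 55,200 (I), 56,500 (E), 70,600 (J), 159,800 (D), 196,700 (F), 233,200 (H), 280,800 (G), …
Lowest 5: I, E, J, D, F.
First losing bid is H's $233,200, which sets the uniform price.

I, E, J, D, F; each is paid $233,200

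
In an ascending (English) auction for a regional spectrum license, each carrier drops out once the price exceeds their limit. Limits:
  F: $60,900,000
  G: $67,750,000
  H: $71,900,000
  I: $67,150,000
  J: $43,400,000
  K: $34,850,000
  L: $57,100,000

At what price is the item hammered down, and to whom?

Open ascending-bid auction: the price rises until one bidder remains; the winner pays the price at which the last rival dropped out.
Limits in order: 71,900,000 (H) > 67,750,000 (G) > 67,150,000 (I) > 60,900,000 (F) > 57,100,000 (L) > 43,400,000 (J) > …
Once the price passes $67,750,000, only H is left; the hammer falls at G's limit of $67,750,000.

H wins at $67,750,000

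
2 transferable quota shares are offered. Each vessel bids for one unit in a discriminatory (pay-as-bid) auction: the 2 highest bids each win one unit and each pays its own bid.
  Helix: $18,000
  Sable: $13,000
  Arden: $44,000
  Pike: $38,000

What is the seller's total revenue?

Total revenue: $82,000

Ordering the bids: 44,000 (Arden), 38,000 (Pike), 18,000 (Helix), 13,000 (Sable)
Winners (2 units): Arden, Pike.
Total revenue = 44,000 + 38,000 = $82,000.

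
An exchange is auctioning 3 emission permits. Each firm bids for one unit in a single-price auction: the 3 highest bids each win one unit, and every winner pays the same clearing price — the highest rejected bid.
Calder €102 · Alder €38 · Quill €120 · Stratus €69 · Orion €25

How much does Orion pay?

Orion pays €0

Ordering the bids: 120 (Quill), 102 (Calder), 69 (Stratus), 38 (Alder), 25 (Orion)
Winners (3 units): Quill, Calder, Stratus.
Highest unsuccessful bid: €38 → clearing price.
Orion does not win → pays €0.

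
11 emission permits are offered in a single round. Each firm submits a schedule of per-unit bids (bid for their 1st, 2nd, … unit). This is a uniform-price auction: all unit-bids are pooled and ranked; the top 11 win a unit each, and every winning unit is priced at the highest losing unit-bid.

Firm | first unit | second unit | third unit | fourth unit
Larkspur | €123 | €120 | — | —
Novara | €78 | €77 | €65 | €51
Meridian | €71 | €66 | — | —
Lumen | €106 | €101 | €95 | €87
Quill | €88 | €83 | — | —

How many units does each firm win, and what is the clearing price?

Larkspur 2, Lumen 4, Meridian 1, Novara 2, Quill 2; clearing price €66

Merging the schedules and taking the best 11: 123 (Larkspur-1), 120 (Larkspur-2), 106 (Lumen-1), 101 (Lumen-2), 95 (Lumen-3), 88 (Quill-1), 87 (Lumen-4), 83 (Quill-2), 78 (Novara-1), 77 (Novara-2), 71 (Meridian-1)
Highest rejected unit-bid = €66.
Allocation: Larkspur 2, Lumen 4, Meridian 1, Novara 2, Quill 2.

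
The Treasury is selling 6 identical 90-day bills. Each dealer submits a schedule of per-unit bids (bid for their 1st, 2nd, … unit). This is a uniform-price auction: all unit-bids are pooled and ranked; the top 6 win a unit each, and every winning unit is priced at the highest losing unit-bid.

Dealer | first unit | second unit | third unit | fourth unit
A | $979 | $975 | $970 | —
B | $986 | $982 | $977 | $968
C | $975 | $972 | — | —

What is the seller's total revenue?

Total revenue: $5,832

All unit-bids, highest first — top 6: 986 (B-1), 982 (B-2), 979 (A-1), 977 (B-3), 975 (A-2), 975 (C-1)
First bid not allocated: $972.
Allocation: A 2, B 3, C 1. Every unit priced at $972.
Revenue = 6 × 972 = $5,832.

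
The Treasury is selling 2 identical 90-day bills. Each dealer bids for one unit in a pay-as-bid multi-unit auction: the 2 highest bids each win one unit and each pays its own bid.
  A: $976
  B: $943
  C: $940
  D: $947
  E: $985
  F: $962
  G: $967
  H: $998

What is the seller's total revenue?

Total revenue: $1,983

Sorting: 998 (H), 985 (E), 976 (A), 967 (G), …
Top 2: H, E.
Total revenue = 998 + 985 = $1,983.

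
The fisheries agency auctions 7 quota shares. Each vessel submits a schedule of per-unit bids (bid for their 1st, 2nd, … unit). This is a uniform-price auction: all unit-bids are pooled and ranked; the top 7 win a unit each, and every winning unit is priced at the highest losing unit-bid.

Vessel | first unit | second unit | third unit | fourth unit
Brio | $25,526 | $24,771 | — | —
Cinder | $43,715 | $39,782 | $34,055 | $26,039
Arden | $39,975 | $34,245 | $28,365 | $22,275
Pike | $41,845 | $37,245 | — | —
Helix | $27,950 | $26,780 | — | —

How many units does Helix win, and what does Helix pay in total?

Pooled unit-bids ranked (top 7): 43,715 (Cinder-1), 41,845 (Pike-1), 39,975 (Arden-1), 39,782 (Cinder-2), 37,245 (Pike-2), 34,245 (Arden-2), 34,055 (Cinder-3)
First bid not allocated: $28,365.
Helix wins 0 unit(s) at $28,365 each.

Helix: 0 units, pays $0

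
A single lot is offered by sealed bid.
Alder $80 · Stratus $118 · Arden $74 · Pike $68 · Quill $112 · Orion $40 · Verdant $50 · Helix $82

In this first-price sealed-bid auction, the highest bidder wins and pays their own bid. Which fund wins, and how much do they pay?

Stratus pays $118

Sorting bids: 118 (Stratus) > 112 (Quill) > 82 (Helix) > 80 (Alder) > 74 (Arden) > 68 (Pike) > …
Stratus is highest → pays own bid, $118.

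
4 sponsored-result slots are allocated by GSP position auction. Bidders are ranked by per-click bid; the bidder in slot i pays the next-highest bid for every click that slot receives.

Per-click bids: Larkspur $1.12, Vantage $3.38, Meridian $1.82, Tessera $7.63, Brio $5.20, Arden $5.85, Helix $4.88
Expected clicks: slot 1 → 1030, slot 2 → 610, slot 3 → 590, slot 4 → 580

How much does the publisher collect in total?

Total revenue: $14037.10

Per-click bids in order: $7.63 (Tessera) > $5.85 (Arden) > $5.20 (Brio) > $4.88 (Helix) > $3.38 (Vantage) > …
Slot 1: Tessera pays $5.85 × 1030 = $6025.50
Slot 2: Arden pays $5.20 × 610 = $3172.00
Slot 3: Brio pays $4.88 × 590 = $2879.20
Slot 4: Helix pays $3.38 × 580 = $1960.40
Total = $14037.10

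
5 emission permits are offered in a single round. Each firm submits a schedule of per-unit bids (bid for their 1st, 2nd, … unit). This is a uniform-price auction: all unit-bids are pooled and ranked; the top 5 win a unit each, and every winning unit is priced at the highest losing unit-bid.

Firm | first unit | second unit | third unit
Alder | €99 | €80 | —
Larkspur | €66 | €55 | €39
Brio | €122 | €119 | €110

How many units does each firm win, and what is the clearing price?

Alder 2, Brio 3; clearing price €66

Merging the schedules and taking the best 5: 122 (Brio-1), 119 (Brio-2), 110 (Brio-3), 99 (Alder-1), 80 (Alder-2)
First bid not allocated: €66.
Allocation: Alder 2, Brio 3.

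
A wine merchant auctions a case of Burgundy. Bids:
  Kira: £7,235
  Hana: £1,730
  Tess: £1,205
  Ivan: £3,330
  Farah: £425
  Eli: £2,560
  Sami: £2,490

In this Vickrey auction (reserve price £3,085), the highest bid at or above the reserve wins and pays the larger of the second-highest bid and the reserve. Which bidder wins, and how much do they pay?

Sorting bids: 7,235 (Kira) > 3,330 (Ivan) > 2,560 (Eli) > 2,490 (Sami) > 1,730 (Hana) > 1,205 (Tess) > …
Highest eligible bid: Kira at £7,235.
max(second-highest £3,330, reserve £3,085) = £3,330; the reserve does not bind.

Kira pays £3,330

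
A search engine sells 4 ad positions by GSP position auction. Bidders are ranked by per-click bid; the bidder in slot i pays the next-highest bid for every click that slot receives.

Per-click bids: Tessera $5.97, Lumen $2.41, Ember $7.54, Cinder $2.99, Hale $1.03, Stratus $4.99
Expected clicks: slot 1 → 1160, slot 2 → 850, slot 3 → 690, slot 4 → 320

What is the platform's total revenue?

Sorting advertisers: $7.54 (Ember) > $5.97 (Tessera) > $4.99 (Stratus) > $2.99 (Cinder) > $2.41 (Lumen) > …
Slot 1: Ember pays $5.97 × 1160 = $6925.20
Slot 2: Tessera pays $4.99 × 850 = $4241.50
Slot 3: Stratus pays $2.99 × 690 = $2063.10
Slot 4: Cinder pays $2.41 × 320 = $771.20
Total = $14001.00

Total revenue: $14001.00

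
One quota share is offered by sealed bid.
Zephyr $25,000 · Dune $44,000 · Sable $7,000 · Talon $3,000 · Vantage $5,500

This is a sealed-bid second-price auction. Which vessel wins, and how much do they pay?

Bids in order: 44,000 (Dune) > 25,000 (Zephyr) > 7,000 (Sable) > 5,500 (Vantage) > 3,000 (Talon)
Dune is highest; pays the second-highest bid, $25,000.

Dune pays $25,000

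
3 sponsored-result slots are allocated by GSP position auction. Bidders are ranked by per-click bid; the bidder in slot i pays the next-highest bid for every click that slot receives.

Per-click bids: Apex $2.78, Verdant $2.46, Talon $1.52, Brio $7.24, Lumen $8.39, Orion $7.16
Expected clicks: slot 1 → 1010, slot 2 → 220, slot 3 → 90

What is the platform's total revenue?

Ranked by bid: $8.39 (Lumen) > $7.24 (Brio) > $7.16 (Orion) > $2.78 (Apex) > …
Slot 1: Lumen pays $7.24 × 1010 = $7312.40
Slot 2: Brio pays $7.16 × 220 = $1575.20
Slot 3: Orion pays $2.78 × 90 = $250.20
Total = $9137.80

Total revenue: $9137.80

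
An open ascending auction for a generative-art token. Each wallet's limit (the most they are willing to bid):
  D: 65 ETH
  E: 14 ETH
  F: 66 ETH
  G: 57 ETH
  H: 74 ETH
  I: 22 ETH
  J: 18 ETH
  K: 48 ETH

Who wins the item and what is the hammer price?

H wins at 66 ETH

Limits ranked: 74 (H) > 66 (F) > 65 (D) > 57 (G) > 48 (K) > 22 (I) > …
F is the last rival to drop out, at 66 ETH; H remains and wins at that price.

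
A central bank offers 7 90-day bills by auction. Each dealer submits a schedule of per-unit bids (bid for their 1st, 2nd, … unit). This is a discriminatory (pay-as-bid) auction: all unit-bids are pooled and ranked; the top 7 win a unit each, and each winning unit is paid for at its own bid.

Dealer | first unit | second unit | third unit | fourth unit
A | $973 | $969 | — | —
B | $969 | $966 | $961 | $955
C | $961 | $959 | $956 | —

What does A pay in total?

A pays $1,942

Merging the schedules and taking the best 7: 973 (A-1), 969 (A-2), 969 (B-1), 966 (B-2), 961 (B-3), 961 (C-1), 959 (C-2)
Next rejected bid: $956 (not a price — pay-as-bid).
A's winning unit-bids: 973 + 969 = $1,942.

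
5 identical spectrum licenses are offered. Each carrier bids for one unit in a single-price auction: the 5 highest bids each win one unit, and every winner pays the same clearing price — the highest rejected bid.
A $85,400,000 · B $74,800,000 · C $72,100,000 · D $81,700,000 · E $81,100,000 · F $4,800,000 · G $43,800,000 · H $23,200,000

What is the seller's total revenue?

Total revenue: $219,000,000

Sorting: 85,400,000 (A), 81,700,000 (D), 81,100,000 (E), 74,800,000 (B), 72,100,000 (C), 43,800,000 (G), 23,200,000 (H), …
The 5 highest are A, D, E, B, C.
First losing bid is G's $43,800,000, which sets the uniform price.
Total revenue = 5 × $43,800,000 = $219,000,000.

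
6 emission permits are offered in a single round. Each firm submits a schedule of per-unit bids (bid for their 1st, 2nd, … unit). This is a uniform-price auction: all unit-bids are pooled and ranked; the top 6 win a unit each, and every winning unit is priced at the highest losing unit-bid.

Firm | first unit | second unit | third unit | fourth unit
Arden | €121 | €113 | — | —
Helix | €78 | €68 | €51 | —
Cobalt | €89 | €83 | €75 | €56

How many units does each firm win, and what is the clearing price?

All unit-bids, highest first — top 6: 121 (Arden-1), 113 (Arden-2), 89 (Cobalt-1), 83 (Cobalt-2), 78 (Helix-1), 75 (Cobalt-3)
The (k+1)-th unit-bid is €68.
Allocation: Arden 2, Cobalt 3, Helix 1.

Arden 2, Cobalt 3, Helix 1; clearing price €68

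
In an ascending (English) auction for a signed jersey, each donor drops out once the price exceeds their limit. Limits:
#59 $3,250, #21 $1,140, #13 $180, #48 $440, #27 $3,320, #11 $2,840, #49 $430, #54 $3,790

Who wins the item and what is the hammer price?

#54 wins at $3,320

Limits ranked: 3,790 (#54) > 3,320 (#27) > 3,250 (#59) > 2,840 (#11) > 1,140 (#21) > 440 (#48) > …
Bidding ends when #27 exits at $3,320; #54 takes it.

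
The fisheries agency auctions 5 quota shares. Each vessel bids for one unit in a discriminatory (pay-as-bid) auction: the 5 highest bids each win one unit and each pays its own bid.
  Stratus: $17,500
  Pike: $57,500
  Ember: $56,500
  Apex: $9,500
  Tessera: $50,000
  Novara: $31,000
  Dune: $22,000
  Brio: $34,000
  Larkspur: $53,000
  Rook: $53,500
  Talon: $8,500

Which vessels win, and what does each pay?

Bids ranked high→low: 57,500 (Pike), 56,500 (Ember), 53,500 (Rook), 53,000 (Larkspur), 50,000 (Tessera), 34,000 (Brio), 31,000 (Novara), …
Top 5: Pike, Ember, Rook, Larkspur, Tessera.
Each winner pays its own bid: Pike $57,500, Ember $56,500, Rook $53,500, Larkspur $53,000, Tessera $50,000.

Pike $57,500, Ember $56,500, Rook $53,500, Larkspur $53,000, Tessera $50,000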